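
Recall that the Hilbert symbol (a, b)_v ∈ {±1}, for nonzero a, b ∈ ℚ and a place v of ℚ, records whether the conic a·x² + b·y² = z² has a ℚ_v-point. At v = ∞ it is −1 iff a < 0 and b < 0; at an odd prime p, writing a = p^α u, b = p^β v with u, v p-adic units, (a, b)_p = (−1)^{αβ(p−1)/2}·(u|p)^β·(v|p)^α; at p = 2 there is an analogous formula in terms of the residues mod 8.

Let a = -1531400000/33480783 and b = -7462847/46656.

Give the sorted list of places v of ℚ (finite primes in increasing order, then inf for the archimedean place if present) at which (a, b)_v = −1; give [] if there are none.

Mod squares: a ≡ -267995, b ≡ -527. Check v ∈ {∞, 2, 3, 5, 7, 13, 17, 19, 31}.
v=7: a=7^-1·(≡5), b=7^2·(≡3) mod 7; (5|7)=-1, (3|7)=-1; (−1)^{-1·2·3}·(-1)^2·(-1)^-1 = -1.
v=5: a=5^5·(≡4), b=5^0·(≡3) mod 5; (4|5)=+1, (3|5)=-1; (−1)^{5·0·2}·(+1)^0·(-1)^5 = -1.
v=31: a=31^1·(≡14), b=31^1·(≡9) mod 31; (14|31)=+1, (9|31)=+1; (−1)^{1·1·15}·(+1)^1·(+1)^1 = -1.
v=17: a=17^0·(≡11), b=17^3·(≡12) mod 17; (11|17)=-1, (12|17)=-1; (−1)^{0·3·8}·(-1)^3·(-1)^0 = -1.
v=∞: -267995 < 0 and -527 < 0  ⇒  (a,b)_∞ = -1.
v=19: a=19^1·(≡10), b=19^0·(≡1) mod 19; (10|19)=-1, (1|19)=+1; (−1)^{1·0·9}·(-1)^0·(+1)^1 = +1.
v=13: a=13^1·(≡3), b=13^0·(≡2) mod 13; (3|13)=+1, (2|13)=-1; (−1)^{1·0·6}·(+1)^0·(-1)^1 = -1.
v=2: v_2(a)=6, v_2(b)=-6; units ≡ 5, 1 (mod 8); ε·ε+αω+βω = 0·0+6·0+-6·1 ≡ 0  ⇒  (a,b)_2 = +1.
v=3: a=3^-14·(≡1), b=3^-6·(≡1) mod 3; (1|3)=+1, (1|3)=+1; (−1)^{-14·-6·1}·(+1)^-6·(+1)^-14 = +1.
|Ram(-267995, -527)| = 6, even; anisotropic at {5, 7, 13, 17, 31, ∞}.

[5, 7, 13, 17, 31, inf]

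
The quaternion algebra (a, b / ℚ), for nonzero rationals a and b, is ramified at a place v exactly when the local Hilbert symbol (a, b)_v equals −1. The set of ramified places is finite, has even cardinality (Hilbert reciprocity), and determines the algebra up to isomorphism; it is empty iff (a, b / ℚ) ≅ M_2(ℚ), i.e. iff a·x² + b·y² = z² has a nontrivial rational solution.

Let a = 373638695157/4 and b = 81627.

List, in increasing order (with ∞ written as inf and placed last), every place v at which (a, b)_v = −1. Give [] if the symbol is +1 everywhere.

[7, 13]

(a, b) ≡ (13, 483) mod (ℚ^×)²; places V = {2, 3, 7, 13, 23, ∞}.
(a,b)_7: α=2, u≡5; β=1, v≡6 (mod 7); (5|7)=-1, (6|7)=-1; sign (−1)^0·-1^1·-1^2 = -1.
(a,b)_∞: sgn(13)=+, sgn(483)=+, so +1.
(a,b)_13: α=3, u≡1; β=2, v≡2 (mod 13); (1|13)=+1, (2|13)=-1; sign (−1)^0·+1^2·-1^3 = -1.
(a,b)_23: α=2, u≡8; β=1, v≡7 (mod 23); (8|23)=+1, (7|23)=-1; sign (−1)^0·+1^1·-1^2 = +1.
(a,b)_2: α=-2, β=0; u≡5, v≡3 (mod 8); ε(u)ε(v)=0·1, αω(v)=-2·1, βω(u)=0·1; sum ≡ 0  ⇒  +1.
(a,b)_3: α=8, u≡1; β=1, v≡2 (mod 3); (1|3)=+1, (2|3)=-1; sign (−1)^0·+1^1·-1^8 = +1.
|Ram(13, 483)| = 2, even; anisotropic at {7, 13}.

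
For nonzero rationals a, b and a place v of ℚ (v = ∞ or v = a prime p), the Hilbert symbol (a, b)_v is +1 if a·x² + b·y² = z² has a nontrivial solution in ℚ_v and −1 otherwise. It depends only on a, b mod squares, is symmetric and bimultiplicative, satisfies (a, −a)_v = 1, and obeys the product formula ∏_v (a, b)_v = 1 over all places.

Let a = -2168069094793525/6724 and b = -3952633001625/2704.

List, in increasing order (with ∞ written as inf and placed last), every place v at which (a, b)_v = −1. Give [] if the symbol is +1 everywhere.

[2, 3, 19, inf]

(a, b) ≡ (-1309, -373065) mod (ℚ^×)²; places V = {2, 3, 5, 7, 11, 13, 17, 19, 23, 31, 41, ∞}.
(a,b)_11: α=1, u≡10; β=1, v≡1 (mod 11); (10|11)=-1, (1|11)=+1; sign (−1)^1·-1^1·+1^1 = +1.
(a,b)_31: α=2, u≡22; β=2, v≡4 (mod 31); (22|31)=-1, (4|31)=+1; sign (−1)^0·-1^2·+1^2 = +1.
(a,b)_17: α=1, u≡8; β=1, v≡9 (mod 17); (8|17)=+1, (9|17)=+1; sign (−1)^0·+1^1·+1^1 = +1.
(a,b)_23: α=2, u≡4; β=0, v≡3 (mod 23); (4|23)=+1, (3|23)=+1; sign (−1)^0·+1^0·+1^2 = +1.
(a,b)_7: α=1, u≡4; β=3, v≡3 (mod 7); (4|7)=+1, (3|7)=-1; sign (−1)^1·+1^3·-1^1 = +1.
(a,b)_∞: sgn(-1309)=−, sgn(-373065)=−, so -1.
(a,b)_5: α=2, u≡1; β=3, v≡3 (mod 5); (1|5)=+1, (3|5)=-1; sign (−1)^0·+1^3·-1^2 = +1.
(a,b)_13: α=0, u≡4; β=-2, v≡10 (mod 13); (4|13)=+1, (10|13)=+1; sign (−1)^0·+1^-2·+1^0 = +1.
(a,b)_19: α=4, u≡8; β=1, v≡9 (mod 19); (8|19)=-1, (9|19)=+1; sign (−1)^0·-1^1·+1^4 = -1.
(a,b)_41: α=-2, u≡28; β=0, v≡30 (mod 41); (28|41)=-1, (30|41)=-1; sign (−1)^0·-1^0·-1^-2 = +1.
(a,b)_3: α=0, u≡2; β=3, v≡1 (mod 3); (2|3)=-1, (1|3)=+1; sign (−1)^0·-1^3·+1^0 = -1.
(a,b)_2: α=-2, β=-4; u≡3, v≡7 (mod 8); ε(u)ε(v)=1·1, αω(v)=-2·0, βω(u)=-4·1; sum ≡ 1  ⇒  -1.
Ram(-1309, -373065) = {2, 3, 19, ∞}; no ℚ_2-point on the conic.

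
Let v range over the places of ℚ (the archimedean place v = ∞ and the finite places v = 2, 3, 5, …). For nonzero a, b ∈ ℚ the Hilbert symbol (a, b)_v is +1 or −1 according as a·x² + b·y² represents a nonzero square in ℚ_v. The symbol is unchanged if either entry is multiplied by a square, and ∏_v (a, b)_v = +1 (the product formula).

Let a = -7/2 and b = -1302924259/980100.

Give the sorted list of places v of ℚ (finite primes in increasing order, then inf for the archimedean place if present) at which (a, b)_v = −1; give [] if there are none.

[2, inf]

(a, b) ≡ (-14, -19) mod (ℚ^×)²; places V = {2, 3, 5, 7, 11, 13, 19, ∞}.
(a,b)_19: α=0, u≡6; β=1, v≡12 (mod 19); (6|19)=+1, (12|19)=-1; sign (−1)^0·+1^1·-1^0 = +1.
(a,b)_5: α=0, u≡4; β=-2, v≡4 (mod 5); (4|5)=+1, (4|5)=+1; sign (−1)^0·+1^-2·+1^0 = +1.
(a,b)_11: α=0, u≡2; β=-2, v≡3 (mod 11); (2|11)=-1, (3|11)=+1; sign (−1)^0·-1^-2·+1^0 = +1.
(a,b)_7: α=1, u≡3; β=4, v≡1 (mod 7); (3|7)=-1, (1|7)=+1; sign (−1)^0·-1^4·+1^1 = +1.
(a,b)_3: α=0, u≡1; β=-4, v≡2 (mod 3); (1|3)=+1, (2|3)=-1; sign (−1)^0·+1^-4·-1^0 = +1.
(a,b)_∞: sgn(-14)=−, sgn(-19)=−, so -1.
(a,b)_2: α=-1, β=-2; u≡1, v≡5 (mod 8); ε(u)ε(v)=0·0, αω(v)=-1·1, βω(u)=-2·0; sum ≡ 1  ⇒  -1.
(a,b)_13: α=0, u≡3; β=4, v≡6 (mod 13); (3|13)=+1, (6|13)=-1; sign (−1)^0·+1^4·-1^0 = +1.
(-14, -19 / ℚ) ramifies at {2, ∞}: a division algebra.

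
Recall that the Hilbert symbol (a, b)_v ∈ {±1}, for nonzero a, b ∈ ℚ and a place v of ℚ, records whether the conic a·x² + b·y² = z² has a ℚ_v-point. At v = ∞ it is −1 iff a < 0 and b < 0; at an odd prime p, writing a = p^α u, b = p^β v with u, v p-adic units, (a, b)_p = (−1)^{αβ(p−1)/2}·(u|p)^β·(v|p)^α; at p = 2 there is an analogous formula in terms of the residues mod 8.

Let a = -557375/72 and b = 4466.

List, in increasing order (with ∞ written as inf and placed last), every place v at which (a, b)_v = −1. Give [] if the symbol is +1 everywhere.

(a, b) ≡ (-910, 4466) mod (ℚ^×)²; places V = {2, 3, 5, 7, 11, 13, 29, ∞}.
(a,b)_7: α=3, u≡3; β=1, v≡1 (mod 7); (3|7)=-1, (1|7)=+1; sign (−1)^1·-1^1·+1^3 = +1.
(a,b)_29: α=0, u≡19; β=1, v≡9 (mod 29); (19|29)=-1, (9|29)=+1; sign (−1)^0·-1^1·+1^0 = -1.
(a,b)_5: α=3, u≡3; β=0, v≡1 (mod 5); (3|5)=-1, (1|5)=+1; sign (−1)^0·-1^0·+1^3 = +1.
(a,b)_13: α=1, u≡11; β=0, v≡7 (mod 13); (11|13)=-1, (7|13)=-1; sign (−1)^0·-1^0·-1^1 = -1.
(a,b)_11: α=0, u≡1; β=1, v≡10 (mod 11); (1|11)=+1, (10|11)=-1; sign (−1)^0·+1^1·-1^0 = +1.
(a,b)_∞: sgn(-910)=−, sgn(4466)=+, so +1.
(a,b)_3: α=-2, u≡2; β=0, v≡2 (mod 3); (2|3)=-1, (2|3)=-1; sign (−1)^0·-1^0·-1^-2 = +1.
(a,b)_2: α=-3, β=1; u≡1, v≡1 (mod 8); ε(u)ε(v)=0·0, αω(v)=-3·0, βω(u)=1·0; sum ≡ 0  ⇒  +1.
(-910, 4466 / ℚ) ramifies at {13, 29}: a division algebra.

[13, 29]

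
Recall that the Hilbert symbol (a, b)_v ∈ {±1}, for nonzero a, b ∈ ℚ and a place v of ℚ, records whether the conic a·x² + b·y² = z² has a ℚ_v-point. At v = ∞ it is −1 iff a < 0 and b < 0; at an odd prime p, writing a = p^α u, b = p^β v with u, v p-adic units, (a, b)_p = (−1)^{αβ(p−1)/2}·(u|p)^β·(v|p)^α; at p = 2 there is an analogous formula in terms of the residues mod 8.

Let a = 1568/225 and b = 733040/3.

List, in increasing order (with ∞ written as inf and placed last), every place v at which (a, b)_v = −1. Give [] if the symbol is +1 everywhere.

[2, 3, 5, 11]

(a, b) ≡ (2, 2805) mod (ℚ^×)²; places V = {2, 3, 5, 7, 11, 17, ∞}.
(a,b)_3: α=-2, u≡2; β=-1, v≡2 (mod 3); (2|3)=-1, (2|3)=-1; sign (−1)^0·-1^-1·-1^-2 = -1.
(a,b)_11: α=0, u≡10; β=1, v≡8 (mod 11); (10|11)=-1, (8|11)=-1; sign (−1)^0·-1^1·-1^0 = -1.
(a,b)_17: α=0, u≡1; β=1, v≡14 (mod 17); (1|17)=+1, (14|17)=-1; sign (−1)^0·+1^1·-1^0 = +1.
(a,b)_2: α=5, β=4; u≡1, v≡5 (mod 8); ε(u)ε(v)=0·0, αω(v)=5·1, βω(u)=4·0; sum ≡ 1  ⇒  -1.
(a,b)_7: α=2, u≡4; β=2, v≡5 (mod 7); (4|7)=+1, (5|7)=-1; sign (−1)^0·+1^2·-1^2 = +1.
(a,b)_5: α=-2, u≡2; β=1, v≡1 (mod 5); (2|5)=-1, (1|5)=+1; sign (−1)^0·-1^1·+1^-2 = -1.
(a,b)_∞: sgn(2)=+, sgn(2805)=+, so +1.
|Ram(2, 2805)| = 4, even; anisotropic at {2, 3, 5, 11}.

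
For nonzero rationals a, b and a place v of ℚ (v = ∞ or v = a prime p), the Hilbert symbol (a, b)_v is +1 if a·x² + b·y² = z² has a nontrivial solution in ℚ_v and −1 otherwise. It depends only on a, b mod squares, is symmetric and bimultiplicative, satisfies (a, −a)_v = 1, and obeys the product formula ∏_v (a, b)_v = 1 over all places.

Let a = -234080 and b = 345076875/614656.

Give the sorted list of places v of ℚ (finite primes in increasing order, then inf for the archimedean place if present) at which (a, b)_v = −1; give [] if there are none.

Mod squares: a ≡ -14630, b ≡ 3. Check v ∈ {∞, 2, 3, 5, 7, 11, 13, 19}.
v=3: a=3^0·(≡1), b=3^3·(≡1) mod 3; (1|3)=+1, (1|3)=+1; (−1)^{0·3·1}·(+1)^3·(+1)^0 = +1.
v=13: a=13^0·(≡11), b=13^2·(≡10) mod 13; (11|13)=-1, (10|13)=+1; (−1)^{0·2·6}·(-1)^2·(+1)^0 = +1.
v=11: a=11^1·(≡5), b=11^2·(≡9) mod 11; (5|11)=+1, (9|11)=+1; (−1)^{1·2·5}·(+1)^2·(+1)^1 = +1.
v=5: a=5^1·(≡4), b=5^4·(≡3) mod 5; (4|5)=+1, (3|5)=-1; (−1)^{1·4·2}·(+1)^4·(-1)^1 = -1.
v=7: a=7^1·(≡6), b=7^-4·(≡6) mod 7; (6|7)=-1, (6|7)=-1; (−1)^{1·-4·3}·(-1)^-4·(-1)^1 = -1.
v=∞: -14630 < 0 and 3 > 0  ⇒  (a,b)_∞ = +1.
v=19: a=19^1·(≡11), b=19^0·(≡12) mod 19; (11|19)=+1, (12|19)=-1; (−1)^{1·0·9}·(+1)^0·(-1)^1 = -1.
v=2: v_2(a)=5, v_2(b)=-8; units ≡ 5, 3 (mod 8); ε·ε+αω+βω = 0·1+5·1+-8·1 ≡ 1  ⇒  (a,b)_2 = -1.
|Ram(-14630, 3)| = 4, even; anisotropic at {2, 5, 7, 19}.

[2, 5, 7, 19]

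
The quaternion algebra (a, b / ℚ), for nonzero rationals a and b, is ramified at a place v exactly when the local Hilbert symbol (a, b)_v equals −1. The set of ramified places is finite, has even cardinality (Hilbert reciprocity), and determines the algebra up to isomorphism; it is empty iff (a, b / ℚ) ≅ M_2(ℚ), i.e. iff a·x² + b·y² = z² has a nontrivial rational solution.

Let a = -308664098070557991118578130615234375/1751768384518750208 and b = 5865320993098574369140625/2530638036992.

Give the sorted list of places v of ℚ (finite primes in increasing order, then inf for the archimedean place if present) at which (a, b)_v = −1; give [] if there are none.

Mod squares: a ≡ -220286, b ≡ 1330. Check v ∈ {∞, 2, 5, 7, 11, 13, 17, 19, 23, 31}.
v=∞: -220286 < 0 and 1330 > 0  ⇒  (a,b)_∞ = +1.
v=23: a=23^6·(≡6), b=23^4·(≡7) mod 23; (6|23)=+1, (7|23)=-1; (−1)^{6·4·11}·(+1)^4·(-1)^6 = +1.
v=31: a=31^5·(≡3), b=31^2·(≡1) mod 31; (3|31)=-1, (1|31)=+1; (−1)^{5·2·15}·(-1)^2·(+1)^5 = +1.
v=7: a=7^4·(≡2), b=7^5·(≡2) mod 7; (2|7)=+1, (2|7)=+1; (−1)^{4·5·3}·(+1)^5·(+1)^4 = +1.
v=5: a=5^12·(≡4), b=5^9·(≡1) mod 5; (4|5)=+1, (1|5)=+1; (−1)^{12·9·2}·(+1)^9·(+1)^12 = +1.
v=17: a=17^3·(≡16), b=17^2·(≡4) mod 17; (16|17)=+1, (4|17)=+1; (−1)^{3·2·8}·(+1)^2·(+1)^3 = +1.
v=19: a=19^1·(≡2), b=19^1·(≡18) mod 19; (2|19)=-1, (18|19)=-1; (−1)^{1·1·9}·(-1)^1·(-1)^1 = -1.
v=13: a=13^-8·(≡1), b=13^-6·(≡12) mod 13; (1|13)=+1, (12|13)=+1; (−1)^{-8·-6·6}·(+1)^-6·(+1)^-8 = +1.
v=11: a=11^3·(≡4), b=11^2·(≡6) mod 11; (4|11)=+1, (6|11)=-1; (−1)^{3·2·5}·(+1)^2·(-1)^3 = -1.
v=2: v_2(a)=-31, v_2(b)=-19; units ≡ 1, 1 (mod 8); ε·ε+αω+βω = 0·0+-31·0+-19·0 ≡ 0  ⇒  (a,b)_2 = +1.
Ram(-220286, 1330) = {11, 19}; no ℚ_11-point on the conic.

[11, 19]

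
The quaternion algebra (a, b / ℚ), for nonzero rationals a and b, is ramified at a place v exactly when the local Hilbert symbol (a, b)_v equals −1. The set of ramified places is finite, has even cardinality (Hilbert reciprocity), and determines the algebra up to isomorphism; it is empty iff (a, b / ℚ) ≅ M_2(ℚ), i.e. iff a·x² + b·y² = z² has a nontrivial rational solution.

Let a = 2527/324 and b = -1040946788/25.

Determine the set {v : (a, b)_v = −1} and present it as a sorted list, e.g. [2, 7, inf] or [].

[2, 7, 17, 23]

(a, b) ≡ (7, -18377) mod (ℚ^×)²; places V = {2, 3, 5, 7, 17, 19, 23, 47, ∞}.
(a,b)_2: α=-2, β=2; u≡7, v≡7 (mod 8); ε(u)ε(v)=1·1, αω(v)=-2·0, βω(u)=2·0; sum ≡ 1  ⇒  -1.
(a,b)_47: α=0, u≡21; β=1, v≡4 (mod 47); (21|47)=+1, (4|47)=+1; sign (−1)^0·+1^1·+1^0 = +1.
(a,b)_7: α=1, u≡2; β=2, v≡3 (mod 7); (2|7)=+1, (3|7)=-1; sign (−1)^0·+1^2·-1^1 = -1.
(a,b)_19: α=2, u≡7; β=0, v≡3 (mod 19); (7|19)=+1, (3|19)=-1; sign (−1)^0·+1^0·-1^2 = +1.
(a,b)_∞: sgn(7)=+, sgn(-18377)=−, so +1.
(a,b)_5: α=0, u≡3; β=-2, v≡2 (mod 5); (3|5)=-1, (2|5)=-1; sign (−1)^0·-1^-2·-1^0 = +1.
(a,b)_3: α=-4, u≡1; β=0, v≡1 (mod 3); (1|3)=+1, (1|3)=+1; sign (−1)^0·+1^0·+1^-4 = +1.
(a,b)_17: α=0, u≡11; β=3, v≡10 (mod 17); (11|17)=-1, (10|17)=-1; sign (−1)^0·-1^3·-1^0 = -1.
(a,b)_23: α=0, u≡10; β=1, v≡8 (mod 23); (10|23)=-1, (8|23)=+1; sign (−1)^0·-1^1·+1^0 = -1.
|Ram(7, -18377)| = 4, even; anisotropic at {2, 7, 17, 23}.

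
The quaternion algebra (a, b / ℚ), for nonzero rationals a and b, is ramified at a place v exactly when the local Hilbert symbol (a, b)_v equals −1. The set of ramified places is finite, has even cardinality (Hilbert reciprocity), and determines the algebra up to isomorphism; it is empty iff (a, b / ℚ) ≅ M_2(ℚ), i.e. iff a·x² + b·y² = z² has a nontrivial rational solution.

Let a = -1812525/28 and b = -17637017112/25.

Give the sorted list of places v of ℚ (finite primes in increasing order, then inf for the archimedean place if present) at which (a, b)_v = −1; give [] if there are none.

[2, 3, 7, inf]

Mod squares: a ≡ -3003, b ≡ -22. Check v ∈ {∞, 2, 3, 5, 7, 11, 13}.
v=13: a=13^3·(≡10), b=13^2·(≡12) mod 13; (10|13)=+1, (12|13)=+1; (−1)^{3·2·6}·(+1)^2·(+1)^3 = +1.
v=∞: -3003 < 0 and -22 < 0  ⇒  (a,b)_∞ = -1.
v=2: v_2(a)=-2, v_2(b)=3; units ≡ 5, 5 (mod 8); ε·ε+αω+βω = 0·0+-2·1+3·1 ≡ 1  ⇒  (a,b)_2 = -1.
v=5: a=5^2·(≡3), b=5^-2·(≡3) mod 5; (3|5)=-1, (3|5)=-1; (−1)^{2·-2·2}·(-1)^-2·(-1)^2 = +1.
v=7: a=7^-1·(≡5), b=7^0·(≡5) mod 7; (5|7)=-1, (5|7)=-1; (−1)^{-1·0·3}·(-1)^0·(-1)^-1 = -1.
v=3: a=3^1·(≡1), b=3^4·(≡2) mod 3; (1|3)=+1, (2|3)=-1; (−1)^{1·4·1}·(+1)^4·(-1)^1 = -1.
v=11: a=11^1·(≡10), b=11^5·(≡5) mod 11; (10|11)=-1, (5|11)=+1; (−1)^{1·5·5}·(-1)^5·(+1)^1 = +1.
(-3003, -22 / ℚ) ramifies at {2, 3, 7, ∞}: a division algebra.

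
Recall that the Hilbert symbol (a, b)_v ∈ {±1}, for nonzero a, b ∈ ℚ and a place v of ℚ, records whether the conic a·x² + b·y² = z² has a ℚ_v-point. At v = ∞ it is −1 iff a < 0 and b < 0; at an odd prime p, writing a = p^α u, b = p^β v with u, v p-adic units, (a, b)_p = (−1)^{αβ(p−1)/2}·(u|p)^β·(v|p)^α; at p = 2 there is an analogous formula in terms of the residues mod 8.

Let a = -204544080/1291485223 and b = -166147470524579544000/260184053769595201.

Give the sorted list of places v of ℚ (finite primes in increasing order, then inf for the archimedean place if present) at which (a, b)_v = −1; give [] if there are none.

Mod squares: a ≡ -35, b ≡ -15015. Check v ∈ {∞, 2, 3, 5, 7, 11, 13, 17, 19, 41, 47}.
v=47: a=47^-2·(≡1), b=47^-6·(≡9) mod 47; (1|47)=+1, (9|47)=+1; (−1)^{-2·-6·23}·(+1)^-6·(+1)^-2 = +1.
v=17: a=17^-4·(≡9), b=17^-6·(≡16) mod 17; (9|17)=+1, (16|17)=+1; (−1)^{-4·-6·8}·(+1)^-6·(+1)^-4 = +1.
v=3: a=3^2·(≡1), b=3^5·(≡2) mod 3; (1|3)=+1, (2|3)=-1; (−1)^{2·5·1}·(+1)^5·(-1)^2 = +1.
v=41: a=41^2·(≡14), b=41^0·(≡31) mod 41; (14|41)=-1, (31|41)=+1; (−1)^{2·0·20}·(-1)^0·(+1)^2 = +1.
v=11: a=11^0·(≡3), b=11^1·(≡10) mod 11; (3|11)=+1, (10|11)=-1; (−1)^{0·1·5}·(+1)^1·(-1)^0 = +1.
v=19: a=19^0·(≡15), b=19^2·(≡3) mod 19; (15|19)=-1, (3|19)=-1; (−1)^{0·2·9}·(-1)^2·(-1)^0 = +1.
v=2: v_2(a)=4, v_2(b)=6; units ≡ 5, 1 (mod 8); ε·ε+αω+βω = 0·0+4·0+6·1 ≡ 0  ⇒  (a,b)_2 = +1.
v=13: a=13^2·(≡3), b=13^7·(≡11) mod 13; (3|13)=+1, (11|13)=-1; (−1)^{2·7·6}·(+1)^7·(-1)^2 = +1.
v=7: a=7^-1·(≡4), b=7^3·(≡4) mod 7; (4|7)=+1, (4|7)=+1; (−1)^{-1·3·3}·(+1)^3·(+1)^-1 = -1.
v=∞: -35 < 0 and -15015 < 0  ⇒  (a,b)_∞ = -1.
v=5: a=5^1·(≡3), b=5^3·(≡3) mod 5; (3|5)=-1, (3|5)=-1; (−1)^{1·3·2}·(-1)^3·(-1)^1 = +1.
Ram(-35, -15015) = {7, ∞}; no ℚ_7-point on the conic.

[7, inf]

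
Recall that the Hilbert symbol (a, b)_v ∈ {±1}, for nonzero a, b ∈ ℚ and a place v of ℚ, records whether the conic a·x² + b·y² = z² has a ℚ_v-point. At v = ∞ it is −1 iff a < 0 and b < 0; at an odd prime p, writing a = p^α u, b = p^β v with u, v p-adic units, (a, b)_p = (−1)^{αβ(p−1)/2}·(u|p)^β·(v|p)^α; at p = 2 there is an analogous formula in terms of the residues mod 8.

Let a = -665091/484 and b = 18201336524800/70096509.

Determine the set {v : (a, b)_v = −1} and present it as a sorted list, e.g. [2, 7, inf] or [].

(a, b) ≡ (-8211, 106743) mod (ℚ^×)²; places V = {2, 3, 5, 7, 11, 13, 17, 23, 29, ∞}.
(a,b)_2: α=-2, β=12; u≡5, v≡7 (mod 8); ε(u)ε(v)=0·1, αω(v)=-2·0, βω(u)=12·1; sum ≡ 0  ⇒  +1.
(a,b)_29: α=0, u≡7; β=-2, v≡6 (mod 29); (7|29)=+1, (6|29)=+1; sign (−1)^0·+1^-2·+1^0 = +1.
(a,b)_17: α=1, u≡12; β=3, v≡10 (mod 17); (12|17)=-1, (10|17)=-1; sign (−1)^0·-1^3·-1^1 = +1.
(a,b)_23: α=1, u≡17; β=1, v≡3 (mod 23); (17|23)=-1, (3|23)=+1; sign (−1)^1·-1^1·+1^1 = +1.
(a,b)_5: α=0, u≡1; β=2, v≡3 (mod 5); (1|5)=+1, (3|5)=-1; sign (−1)^0·+1^2·-1^0 = +1.
(a,b)_11: α=-2, u≡6; β=2, v≡8 (mod 11); (6|11)=-1, (8|11)=-1; sign (−1)^0·-1^2·-1^-2 = +1.
(a,b)_13: α=0, u≡5; β=1, v≡7 (mod 13); (5|13)=-1, (7|13)=-1; sign (−1)^0·-1^1·-1^0 = -1.
(a,b)_7: α=1, u≡5; β=-3, v≡6 (mod 7); (5|7)=-1, (6|7)=-1; sign (−1)^1·-1^-3·-1^1 = -1.
(a,b)_3: α=5, u≡2; β=-5, v≡1 (mod 3); (2|3)=-1, (1|3)=+1; sign (−1)^1·-1^-5·+1^5 = +1.
(a,b)_∞: sgn(-8211)=−, sgn(106743)=+, so +1.
(-8211, 106743 / ℚ) ramifies at {7, 13}: a division algebra.

[7, 13]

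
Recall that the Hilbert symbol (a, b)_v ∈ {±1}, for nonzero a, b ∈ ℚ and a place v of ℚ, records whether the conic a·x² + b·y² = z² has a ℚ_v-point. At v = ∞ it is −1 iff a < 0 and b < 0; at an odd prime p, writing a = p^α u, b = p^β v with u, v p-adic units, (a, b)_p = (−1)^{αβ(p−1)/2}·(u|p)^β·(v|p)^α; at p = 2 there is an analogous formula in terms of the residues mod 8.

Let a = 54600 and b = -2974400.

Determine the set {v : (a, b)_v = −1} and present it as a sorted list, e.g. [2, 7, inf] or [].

[2, 7, 11, 13]

(a, b) ≡ (546, -11) mod (ℚ^×)²; places V = {2, 3, 5, 7, 11, 13, ∞}.
(a,b)_11: α=0, u≡7; β=1, v≡2 (mod 11); (7|11)=-1, (2|11)=-1; sign (−1)^0·-1^1·-1^0 = -1.
(a,b)_13: α=1, u≡1; β=2, v≡2 (mod 13); (1|13)=+1, (2|13)=-1; sign (−1)^0·+1^2·-1^1 = -1.
(a,b)_7: α=1, u≡2; β=0, v≡5 (mod 7); (2|7)=+1, (5|7)=-1; sign (−1)^0·+1^0·-1^1 = -1.
(a,b)_2: α=3, β=6; u≡1, v≡5 (mod 8); ε(u)ε(v)=0·0, αω(v)=3·1, βω(u)=6·0; sum ≡ 1  ⇒  -1.
(a,b)_3: α=1, u≡2; β=0, v≡1 (mod 3); (2|3)=-1, (1|3)=+1; sign (−1)^0·-1^0·+1^1 = +1.
(a,b)_5: α=2, u≡4; β=2, v≡4 (mod 5); (4|5)=+1, (4|5)=+1; sign (−1)^0·+1^2·+1^2 = +1.
(a,b)_∞: sgn(546)=+, sgn(-11)=−, so +1.
(546, -11 / ℚ) ramifies at {2, 7, 11, 13}: a division algebra.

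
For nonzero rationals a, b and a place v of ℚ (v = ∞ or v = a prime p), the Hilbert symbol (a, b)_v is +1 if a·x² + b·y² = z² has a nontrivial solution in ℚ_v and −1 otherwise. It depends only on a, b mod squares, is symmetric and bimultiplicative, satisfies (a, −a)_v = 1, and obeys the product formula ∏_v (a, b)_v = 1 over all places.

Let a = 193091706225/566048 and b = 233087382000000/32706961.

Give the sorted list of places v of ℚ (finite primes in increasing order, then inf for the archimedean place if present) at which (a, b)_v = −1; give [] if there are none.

[2, 11]

Mod squares: a ≡ 2162, b ≡ 23782. Check v ∈ {∞, 2, 3, 5, 7, 11, 19, 23, 43, 47}.
v=∞: 2162 > 0 and 23782 > 0  ⇒  (a,b)_∞ = +1.
v=43: a=43^0·(≡33), b=43^-2·(≡26) mod 43; (33|43)=-1, (26|43)=-1; (−1)^{0·-2·21}·(-1)^-2·(-1)^0 = +1.
v=19: a=19^-2·(≡10), b=19^-2·(≡3) mod 19; (10|19)=-1, (3|19)=-1; (−1)^{-2·-2·9}·(-1)^-2·(-1)^-2 = +1.
v=5: a=5^2·(≡3), b=5^6·(≡3) mod 5; (3|5)=-1, (3|5)=-1; (−1)^{2·6·2}·(-1)^6·(-1)^2 = +1.
v=23: a=23^1·(≡13), b=23^1·(≡22) mod 23; (13|23)=+1, (22|23)=-1; (−1)^{1·1·11}·(+1)^1·(-1)^1 = +1.
v=2: v_2(a)=-5, v_2(b)=7; units ≡ 1, 3 (mod 8); ε·ε+αω+βω = 0·1+-5·1+7·0 ≡ 1  ⇒  (a,b)_2 = -1.
v=7: a=7^-2·(≡6), b=7^-2·(≡6) mod 7; (6|7)=-1, (6|7)=-1; (−1)^{-2·-2·3}·(-1)^-2·(-1)^-2 = +1.
v=3: a=3^10·(≡2), b=3^4·(≡1) mod 3; (2|3)=-1, (1|3)=+1; (−1)^{10·4·1}·(-1)^4·(+1)^10 = +1.
v=47: a=47^1·(≡46), b=47^1·(≡18) mod 47; (46|47)=-1, (18|47)=+1; (−1)^{1·1·23}·(-1)^1·(+1)^1 = +1.
v=11: a=11^2·(≡2), b=11^3·(≡2) mod 11; (2|11)=-1, (2|11)=-1; (−1)^{2·3·5}·(-1)^3·(-1)^2 = -1.
|Ram(2162, 23782)| = 2, even; anisotropic at {2, 11}.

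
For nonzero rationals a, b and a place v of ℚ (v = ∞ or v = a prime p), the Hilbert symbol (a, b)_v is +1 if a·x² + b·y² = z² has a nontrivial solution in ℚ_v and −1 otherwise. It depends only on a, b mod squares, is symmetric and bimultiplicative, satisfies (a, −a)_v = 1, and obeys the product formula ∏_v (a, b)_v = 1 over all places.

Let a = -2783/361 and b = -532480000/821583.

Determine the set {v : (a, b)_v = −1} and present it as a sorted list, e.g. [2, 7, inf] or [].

[23, inf]

Mod squares: a ≡ -23, b ≡ -299. Check v ∈ {∞, 2, 3, 5, 7, 11, 13, 19, 23}.
v=3: a=3^0·(≡1), b=3^-6·(≡1) mod 3; (1|3)=+1, (1|3)=+1; (−1)^{0·-6·1}·(+1)^-6·(+1)^0 = +1.
v=7: a=7^0·(≡6), b=7^-2·(≡2) mod 7; (6|7)=-1, (2|7)=+1; (−1)^{0·-2·3}·(-1)^-2·(+1)^0 = +1.
v=13: a=13^0·(≡9), b=13^1·(≡4) mod 13; (9|13)=+1, (4|13)=+1; (−1)^{0·1·6}·(+1)^1·(+1)^0 = +1.
v=23: a=23^1·(≡14), b=23^-1·(≡19) mod 23; (14|23)=-1, (19|23)=-1; (−1)^{1·-1·11}·(-1)^-1·(-1)^1 = -1.
v=5: a=5^0·(≡2), b=5^4·(≡4) mod 5; (2|5)=-1, (4|5)=+1; (−1)^{0·4·2}·(-1)^4·(+1)^0 = +1.
v=19: a=19^-2·(≡10), b=19^0·(≡4) mod 19; (10|19)=-1, (4|19)=+1; (−1)^{-2·0·9}·(-1)^0·(+1)^-2 = +1.
v=∞: -23 < 0 and -299 < 0  ⇒  (a,b)_∞ = -1.
v=11: a=11^2·(≡6), b=11^0·(≡9) mod 11; (6|11)=-1, (9|11)=+1; (−1)^{2·0·5}·(-1)^0·(+1)^2 = +1.
v=2: v_2(a)=0, v_2(b)=16; units ≡ 1, 5 (mod 8); ε·ε+αω+βω = 0·0+0·1+16·0 ≡ 0  ⇒  (a,b)_2 = +1.
Ram(-23, -299) = {23, ∞}; no ℚ_23-point on the conic.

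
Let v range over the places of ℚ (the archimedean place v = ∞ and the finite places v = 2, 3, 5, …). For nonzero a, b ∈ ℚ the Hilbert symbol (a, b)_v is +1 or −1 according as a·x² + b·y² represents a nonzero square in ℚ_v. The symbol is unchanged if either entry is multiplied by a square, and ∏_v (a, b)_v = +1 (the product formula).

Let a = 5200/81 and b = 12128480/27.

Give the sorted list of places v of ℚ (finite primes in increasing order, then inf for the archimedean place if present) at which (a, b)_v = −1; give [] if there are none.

(a, b) ≡ (13, 46410) mod (ℚ^×)²; places V = {2, 3, 5, 7, 13, 17, ∞}.
(a,b)_3: α=-4, u≡1; β=-3, v≡2 (mod 3); (1|3)=+1, (2|3)=-1; sign (−1)^0·+1^-3·-1^-4 = +1.
(a,b)_7: α=0, u≡5; β=3, v≡4 (mod 7); (5|7)=-1, (4|7)=+1; sign (−1)^0·-1^3·+1^0 = -1.
(a,b)_∞: sgn(13)=+, sgn(46410)=+, so +1.
(a,b)_17: α=0, u≡9; β=1, v≡12 (mod 17); (9|17)=+1, (12|17)=-1; sign (−1)^0·+1^1·-1^0 = +1.
(a,b)_2: α=4, β=5; u≡5, v≡5 (mod 8); ε(u)ε(v)=0·0, αω(v)=4·1, βω(u)=5·1; sum ≡ 1  ⇒  -1.
(a,b)_5: α=2, u≡3; β=1, v≡3 (mod 5); (3|5)=-1, (3|5)=-1; sign (−1)^0·-1^1·-1^2 = -1.
(a,b)_13: α=1, u≡12; β=1, v≡2 (mod 13); (12|13)=+1, (2|13)=-1; sign (−1)^0·+1^1·-1^1 = -1.
|Ram(13, 46410)| = 4, even; anisotropic at {2, 5, 7, 13}.

[2, 5, 7, 13]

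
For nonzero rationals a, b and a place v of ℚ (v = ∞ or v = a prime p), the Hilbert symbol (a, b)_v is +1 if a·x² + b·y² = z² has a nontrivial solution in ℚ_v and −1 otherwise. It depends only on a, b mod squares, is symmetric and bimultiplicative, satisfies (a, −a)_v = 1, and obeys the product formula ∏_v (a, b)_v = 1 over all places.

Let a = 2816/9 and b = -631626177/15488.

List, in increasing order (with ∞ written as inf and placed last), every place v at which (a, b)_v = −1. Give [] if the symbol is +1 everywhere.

(a, b) ≡ (11, -20706) mod (ℚ^×)²; places V = {2, 3, 7, 11, 13, 17, 19, 29, ∞}.
(a,b)_19: α=0, u≡11; β=2, v≡5 (mod 19); (11|19)=+1, (5|19)=+1; sign (−1)^0·+1^2·+1^0 = +1.
(a,b)_13: α=0, u≡11; β=2, v≡3 (mod 13); (11|13)=-1, (3|13)=+1; sign (−1)^0·-1^2·+1^0 = +1.
(a,b)_∞: sgn(11)=+, sgn(-20706)=−, so +1.
(a,b)_3: α=-2, u≡2; β=1, v≡1 (mod 3); (2|3)=-1, (1|3)=+1; sign (−1)^0·-1^1·+1^-2 = -1.
(a,b)_11: α=1, u≡4; β=-2, v≡7 (mod 11); (4|11)=+1, (7|11)=-1; sign (−1)^0·+1^-2·-1^1 = -1.
(a,b)_29: α=0, u≡10; β=1, v≡17 (mod 29); (10|29)=-1, (17|29)=-1; sign (−1)^0·-1^1·-1^0 = -1.
(a,b)_2: α=8, β=-7; u≡3, v≡7 (mod 8); ε(u)ε(v)=1·1, αω(v)=8·0, βω(u)=-7·1; sum ≡ 0  ⇒  +1.
(a,b)_17: α=0, u≡5; β=1, v≡5 (mod 17); (5|17)=-1, (5|17)=-1; sign (−1)^0·-1^1·-1^0 = -1.
(a,b)_7: α=0, u≡1; β=1, v≡5 (mod 7); (1|7)=+1, (5|7)=-1; sign (−1)^0·+1^1·-1^0 = +1.
|Ram(11, -20706)| = 4, even; anisotropic at {3, 11, 17, 29}.

[3, 11, 17, 29]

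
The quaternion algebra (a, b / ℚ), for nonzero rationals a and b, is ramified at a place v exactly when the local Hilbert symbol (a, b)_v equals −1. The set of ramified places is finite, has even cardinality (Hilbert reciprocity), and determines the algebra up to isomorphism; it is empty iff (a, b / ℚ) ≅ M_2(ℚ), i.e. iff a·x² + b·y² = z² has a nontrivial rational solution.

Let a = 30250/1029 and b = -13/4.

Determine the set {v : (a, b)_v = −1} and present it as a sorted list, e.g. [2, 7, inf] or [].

(a, b) ≡ (210, -13) mod (ℚ^×)²; places V = {2, 3, 5, 7, 11, 13, ∞}.
(a,b)_13: α=0, u≡6; β=1, v≡3 (mod 13); (6|13)=-1, (3|13)=+1; sign (−1)^0·-1^1·+1^0 = -1.
(a,b)_5: α=3, u≡3; β=0, v≡3 (mod 5); (3|5)=-1, (3|5)=-1; sign (−1)^0·-1^0·-1^3 = -1.
(a,b)_2: α=1, β=-2; u≡1, v≡3 (mod 8); ε(u)ε(v)=0·1, αω(v)=1·1, βω(u)=-2·0; sum ≡ 1  ⇒  -1.
(a,b)_7: α=-3, u≡1; β=0, v≡2 (mod 7); (1|7)=+1, (2|7)=+1; sign (−1)^0·+1^0·+1^-3 = +1.
(a,b)_3: α=-1, u≡1; β=0, v≡2 (mod 3); (1|3)=+1, (2|3)=-1; sign (−1)^0·+1^0·-1^-1 = -1.
(a,b)_11: α=2, u≡5; β=0, v≡5 (mod 11); (5|11)=+1, (5|11)=+1; sign (−1)^0·+1^0·+1^2 = +1.
(a,b)_∞: sgn(210)=+, sgn(-13)=−, so +1.
Ram(210, -13) = {2, 3, 5, 13}; no ℚ_2-point on the conic.

[2, 3, 5, 13]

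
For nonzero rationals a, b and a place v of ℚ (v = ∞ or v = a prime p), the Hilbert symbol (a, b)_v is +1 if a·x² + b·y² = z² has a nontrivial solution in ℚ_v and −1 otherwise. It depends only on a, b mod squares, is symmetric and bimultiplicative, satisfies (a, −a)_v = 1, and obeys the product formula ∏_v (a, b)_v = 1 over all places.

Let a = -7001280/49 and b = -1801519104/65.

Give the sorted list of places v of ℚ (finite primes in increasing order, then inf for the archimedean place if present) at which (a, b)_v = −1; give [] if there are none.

[5, 11, 17, inf]

Mod squares: a ≡ -12155, b ≡ -36465. Check v ∈ {∞, 2, 3, 5, 7, 11, 13, 17}.
v=3: a=3^2·(≡1), b=3^1·(≡1) mod 3; (1|3)=+1, (1|3)=+1; (−1)^{2·1·1}·(+1)^1·(+1)^2 = +1.
v=7: a=7^-2·(≡1), b=7^2·(≡6) mod 7; (1|7)=+1, (6|7)=-1; (−1)^{-2·2·3}·(+1)^2·(-1)^-2 = +1.
v=∞: -12155 < 0 and -36465 < 0  ⇒  (a,b)_∞ = -1.
v=11: a=11^1·(≡7), b=11^1·(≡7) mod 11; (7|11)=-1, (7|11)=-1; (−1)^{1·1·5}·(-1)^1·(-1)^1 = -1.
v=13: a=13^1·(≡3), b=13^-1·(≡1) mod 13; (3|13)=+1, (1|13)=+1; (−1)^{1·-1·6}·(+1)^-1·(+1)^1 = +1.
v=5: a=5^1·(≡1), b=5^-1·(≡2) mod 5; (1|5)=+1, (2|5)=-1; (−1)^{1·-1·2}·(+1)^-1·(-1)^1 = -1.
v=2: v_2(a)=6, v_2(b)=16; units ≡ 5, 7 (mod 8); ε·ε+αω+βω = 0·1+6·0+16·1 ≡ 0  ⇒  (a,b)_2 = +1.
v=17: a=17^1·(≡16), b=17^1·(≡12) mod 17; (16|17)=+1, (12|17)=-1; (−1)^{1·1·8}·(+1)^1·(-1)^1 = -1.
|Ram(-12155, -36465)| = 4, even; anisotropic at {5, 11, 17, ∞}.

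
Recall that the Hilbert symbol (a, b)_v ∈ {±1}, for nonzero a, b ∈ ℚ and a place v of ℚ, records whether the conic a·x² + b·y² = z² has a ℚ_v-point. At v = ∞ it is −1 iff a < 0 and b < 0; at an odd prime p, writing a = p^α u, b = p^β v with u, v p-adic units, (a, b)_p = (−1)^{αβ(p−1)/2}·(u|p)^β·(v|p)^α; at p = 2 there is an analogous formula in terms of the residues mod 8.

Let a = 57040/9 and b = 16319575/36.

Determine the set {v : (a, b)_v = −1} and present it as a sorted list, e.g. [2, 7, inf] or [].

[5, 17, 19, 23, 43, 47]

Mod squares: a ≡ 3565, b ≡ 652783. Check v ∈ {∞, 2, 3, 5, 17, 19, 23, 31, 43, 47}.
v=17: a=17^0·(≡10), b=17^1·(≡1) mod 17; (10|17)=-1, (1|17)=+1; (−1)^{0·1·8}·(-1)^1·(+1)^0 = -1.
v=∞: 3565 > 0 and 652783 > 0  ⇒  (a,b)_∞ = +1.
v=19: a=19^0·(≡15), b=19^1·(≡4) mod 19; (15|19)=-1, (4|19)=+1; (−1)^{0·1·9}·(-1)^1·(+1)^0 = -1.
v=43: a=43^0·(≡12), b=43^1·(≡42) mod 43; (12|43)=-1, (42|43)=-1; (−1)^{0·1·21}·(-1)^1·(-1)^0 = -1.
v=2: v_2(a)=4, v_2(b)=-2; units ≡ 5, 7 (mod 8); ε·ε+αω+βω = 0·1+4·0+-2·1 ≡ 0  ⇒  (a,b)_2 = +1.
v=5: a=5^1·(≡2), b=5^2·(≡3) mod 5; (2|5)=-1, (3|5)=-1; (−1)^{1·2·2}·(-1)^2·(-1)^1 = -1.
v=31: a=31^1·(≡15), b=31^0·(≡18) mod 31; (15|31)=-1, (18|31)=+1; (−1)^{1·0·15}·(-1)^0·(+1)^1 = +1.
v=23: a=23^1·(≡20), b=23^0·(≡19) mod 23; (20|23)=-1, (19|23)=-1; (−1)^{1·0·11}·(-1)^0·(-1)^1 = -1.
v=47: a=47^0·(≡45), b=47^1·(≡1) mod 47; (45|47)=-1, (1|47)=+1; (−1)^{0·1·23}·(-1)^1·(+1)^0 = -1.
v=3: a=3^-2·(≡1), b=3^-2·(≡1) mod 3; (1|3)=+1, (1|3)=+1; (−1)^{-2·-2·1}·(+1)^-2·(+1)^-2 = +1.
|Ram(3565, 652783)| = 6, even; anisotropic at {5, 17, 19, 23, 43, 47}.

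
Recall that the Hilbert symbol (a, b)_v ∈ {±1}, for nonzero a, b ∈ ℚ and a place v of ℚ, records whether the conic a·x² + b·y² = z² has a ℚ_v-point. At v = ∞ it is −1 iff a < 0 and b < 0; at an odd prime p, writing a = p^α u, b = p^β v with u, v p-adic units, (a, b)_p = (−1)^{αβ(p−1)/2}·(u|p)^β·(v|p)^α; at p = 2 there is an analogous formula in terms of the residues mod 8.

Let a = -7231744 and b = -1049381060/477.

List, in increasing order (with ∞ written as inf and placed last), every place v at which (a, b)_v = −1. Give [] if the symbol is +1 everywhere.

[2, inf]

(a, b) ≡ (-28249, -3445) mod (ℚ^×)²; places V = {2, 3, 5, 7, 13, 41, 53, ∞}.
(a,b)_5: α=0, u≡1; β=1, v≡4 (mod 5); (1|5)=+1, (4|5)=+1; sign (−1)^0·+1^1·+1^0 = +1.
(a,b)_41: α=1, u≡39; β=2, v≡16 (mod 41); (39|41)=+1, (16|41)=+1; sign (−1)^0·+1^2·+1^1 = +1.
(a,b)_7: α=0, u≡5; β=4, v≡6 (mod 7); (5|7)=-1, (6|7)=-1; sign (−1)^0·-1^4·-1^0 = +1.
(a,b)_13: α=1, u≡8; β=1, v≡11 (mod 13); (8|13)=-1, (11|13)=-1; sign (−1)^0·-1^1·-1^1 = +1.
(a,b)_3: α=0, u≡2; β=-2, v≡2 (mod 3); (2|3)=-1, (2|3)=-1; sign (−1)^0·-1^-2·-1^0 = +1.
(a,b)_∞: sgn(-28249)=−, sgn(-3445)=−, so -1.
(a,b)_2: α=8, β=2; u≡7, v≡3 (mod 8); ε(u)ε(v)=1·1, αω(v)=8·1, βω(u)=2·0; sum ≡ 1  ⇒  -1.
(a,b)_53: α=1, u≡27; β=-1, v≡8 (mod 53); (27|53)=-1, (8|53)=-1; sign (−1)^0·-1^-1·-1^1 = +1.
Ram(-28249, -3445) = {2, ∞}; no ℚ_2-point on the conic.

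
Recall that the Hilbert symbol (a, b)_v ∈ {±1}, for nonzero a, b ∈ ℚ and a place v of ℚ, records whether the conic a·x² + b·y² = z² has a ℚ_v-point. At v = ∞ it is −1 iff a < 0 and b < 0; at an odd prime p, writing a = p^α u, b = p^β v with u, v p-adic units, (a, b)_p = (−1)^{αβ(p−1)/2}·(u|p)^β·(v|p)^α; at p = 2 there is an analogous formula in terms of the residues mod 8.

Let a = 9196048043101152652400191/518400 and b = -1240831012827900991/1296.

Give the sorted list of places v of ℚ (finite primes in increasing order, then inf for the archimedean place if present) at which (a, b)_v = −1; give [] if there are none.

[7, 29]

Mod squares: a ≡ 2032639, b ≡ -22591. Check v ∈ {∞, 2, 3, 5, 7, 17, 19, 29, 31, 41}.
v=7: a=7^9·(≡5), b=7^6·(≡6) mod 7; (5|7)=-1, (6|7)=-1; (−1)^{9·6·3}·(-1)^6·(-1)^9 = -1.
v=∞: 2032639 > 0 and -22591 < 0  ⇒  (a,b)_∞ = +1.
v=41: a=41^4·(≡8), b=41^3·(≡31) mod 41; (8|41)=+1, (31|41)=+1; (−1)^{4·3·20}·(+1)^3·(+1)^4 = +1.
v=31: a=31^3·(≡28), b=31^2·(≡9) mod 31; (28|31)=+1, (9|31)=+1; (−1)^{3·2·15}·(+1)^2·(+1)^3 = +1.
v=2: v_2(a)=-8, v_2(b)=-4; units ≡ 7, 1 (mod 8); ε·ε+αω+βω = 1·0+-8·0+-4·0 ≡ 0  ⇒  (a,b)_2 = +1.
v=5: a=5^-2·(≡1), b=5^0·(≡4) mod 5; (1|5)=+1, (4|5)=+1; (−1)^{-2·0·2}·(+1)^0·(+1)^-2 = +1.
v=19: a=19^1·(≡5), b=19^1·(≡13) mod 19; (5|19)=+1, (13|19)=-1; (−1)^{1·1·9}·(+1)^1·(-1)^1 = +1.
v=29: a=29^1·(≡15), b=29^1·(≡20) mod 29; (15|29)=-1, (20|29)=+1; (−1)^{1·1·14}·(-1)^1·(+1)^1 = -1.
v=3: a=3^-4·(≡1), b=3^-4·(≡2) mod 3; (1|3)=+1, (2|3)=-1; (−1)^{-4·-4·1}·(+1)^-4·(-1)^-4 = +1.
v=17: a=17^3·(≡11), b=17^2·(≡4) mod 17; (11|17)=-1, (4|17)=+1; (−1)^{3·2·8}·(-1)^2·(+1)^3 = +1.
(2032639, -22591 / ℚ) ramifies at {7, 29}: a division algebra.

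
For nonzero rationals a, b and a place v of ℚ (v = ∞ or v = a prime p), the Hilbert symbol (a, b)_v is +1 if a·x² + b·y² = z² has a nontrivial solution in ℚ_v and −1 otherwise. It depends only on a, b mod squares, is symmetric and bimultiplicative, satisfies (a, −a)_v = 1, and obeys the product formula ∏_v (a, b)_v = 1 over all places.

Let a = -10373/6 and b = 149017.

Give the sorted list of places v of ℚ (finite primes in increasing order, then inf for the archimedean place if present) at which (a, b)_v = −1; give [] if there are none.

(a, b) ≡ (-62238, 149017) mod (ℚ^×)²; places V = {2, 3, 11, 19, 23, 31, 41, ∞}.
(a,b)_11: α=1, u≡6; β=1, v≡6 (mod 11); (6|11)=-1, (6|11)=-1; sign (−1)^1·-1^1·-1^1 = -1.
(a,b)_2: α=-1, β=0; u≡1, v≡1 (mod 8); ε(u)ε(v)=0·0, αω(v)=-1·0, βω(u)=0·0; sum ≡ 0  ⇒  +1.
(a,b)_23: α=1, u≡13; β=1, v≡16 (mod 23); (13|23)=+1, (16|23)=+1; sign (−1)^1·+1^1·+1^1 = -1.
(a,b)_∞: sgn(-62238)=−, sgn(149017)=+, so +1.
(a,b)_3: α=-1, u≡2; β=0, v≡1 (mod 3); (2|3)=-1, (1|3)=+1; sign (−1)^0·-1^0·+1^-1 = +1.
(a,b)_31: α=0, u≡2; β=1, v≡2 (mod 31); (2|31)=+1, (2|31)=+1; sign (−1)^0·+1^1·+1^0 = +1.
(a,b)_41: α=1, u≡33; β=0, v≡23 (mod 41); (33|41)=+1, (23|41)=+1; sign (−1)^0·+1^0·+1^1 = +1.
(a,b)_19: α=0, u≡16; β=1, v≡15 (mod 19); (16|19)=+1, (15|19)=-1; sign (−1)^0·+1^1·-1^0 = +1.
(-62238, 149017 / ℚ) ramifies at {11, 23}: a division algebra.

[11, 23]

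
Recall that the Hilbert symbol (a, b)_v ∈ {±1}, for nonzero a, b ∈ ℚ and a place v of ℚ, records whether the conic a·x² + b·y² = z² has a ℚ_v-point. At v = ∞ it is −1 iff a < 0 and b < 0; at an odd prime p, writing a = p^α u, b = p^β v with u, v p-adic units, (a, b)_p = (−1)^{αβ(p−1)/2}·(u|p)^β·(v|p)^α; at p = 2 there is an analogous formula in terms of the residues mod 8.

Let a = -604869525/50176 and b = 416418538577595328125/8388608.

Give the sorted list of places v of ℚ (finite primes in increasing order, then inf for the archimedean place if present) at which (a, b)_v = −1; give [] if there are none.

[2, 3, 13, 37]

Mod squares: a ≡ -33189, b ≡ 66378. Check v ∈ {∞, 2, 3, 5, 7, 13, 23, 37}.
v=5: a=5^2·(≡4), b=5^6·(≡2) mod 5; (4|5)=+1, (2|5)=-1; (−1)^{2·6·2}·(+1)^6·(-1)^2 = +1.
v=23: a=23^1·(≡13), b=23^3·(≡22) mod 23; (13|23)=+1, (22|23)=-1; (−1)^{1·3·11}·(+1)^3·(-1)^1 = +1.
v=13: a=13^1·(≡2), b=13^3·(≡10) mod 13; (2|13)=-1, (10|13)=+1; (−1)^{1·3·6}·(-1)^3·(+1)^1 = -1.
v=∞: -33189 < 0 and 66378 > 0  ⇒  (a,b)_∞ = +1.
v=7: a=7^-2·(≡3), b=7^0·(≡2) mod 7; (3|7)=-1, (2|7)=+1; (−1)^{-2·0·3}·(-1)^0·(+1)^-2 = +1.
v=2: v_2(a)=-10, v_2(b)=-23; units ≡ 3, 5 (mod 8); ε·ε+αω+βω = 1·0+-10·1+-23·1 ≡ 1  ⇒  (a,b)_2 = -1.
v=37: a=37^1·(≡36), b=37^3·(≡22) mod 37; (36|37)=+1, (22|37)=-1; (−1)^{1·3·18}·(+1)^3·(-1)^1 = -1.
v=3: a=3^7·(≡1), b=3^9·(≡1) mod 3; (1|3)=+1, (1|3)=+1; (−1)^{7·9·1}·(+1)^9·(+1)^7 = -1.
(-33189, 66378 / ℚ) ramifies at {2, 3, 13, 37}: a division algebra.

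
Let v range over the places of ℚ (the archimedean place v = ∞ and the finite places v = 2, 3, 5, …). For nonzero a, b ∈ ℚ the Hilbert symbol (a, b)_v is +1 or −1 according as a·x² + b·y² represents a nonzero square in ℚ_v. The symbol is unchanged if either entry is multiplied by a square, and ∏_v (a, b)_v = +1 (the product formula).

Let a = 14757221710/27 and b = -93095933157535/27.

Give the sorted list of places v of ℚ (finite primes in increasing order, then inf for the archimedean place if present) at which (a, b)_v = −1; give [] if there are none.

[2, 7]

Mod squares: a ≡ 7770, b ≡ -35805. Check v ∈ {∞, 2, 3, 5, 7, 11, 31, 37}.
v=2: v_2(a)=1, v_2(b)=0; units ≡ 5, 3 (mod 8); ε·ε+αω+βω = 0·1+1·1+0·1 ≡ 1  ⇒  (a,b)_2 = -1.
v=7: a=7^3·(≡4), b=7^3·(≡1) mod 7; (4|7)=+1, (1|7)=+1; (−1)^{3·3·3}·(+1)^3·(+1)^3 = -1.
v=∞: 7770 > 0 and -35805 < 0  ⇒  (a,b)_∞ = +1.
v=3: a=3^-3·(≡1), b=3^-3·(≡2) mod 3; (1|3)=+1, (2|3)=-1; (−1)^{-3·-3·1}·(+1)^-3·(-1)^-3 = +1.
v=5: a=5^1·(≡1), b=5^1·(≡4) mod 5; (1|5)=+1, (4|5)=+1; (−1)^{1·1·2}·(+1)^1·(+1)^1 = +1.
v=11: a=11^2·(≡9), b=11^3·(≡3) mod 11; (9|11)=+1, (3|11)=+1; (−1)^{2·3·5}·(+1)^3·(+1)^2 = +1.
v=31: a=31^2·(≡28), b=31^3·(≡6) mod 31; (28|31)=+1, (6|31)=-1; (−1)^{2·3·15}·(+1)^3·(-1)^2 = +1.
v=37: a=37^1·(≡26), b=37^2·(≡7) mod 37; (26|37)=+1, (7|37)=+1; (−1)^{1·2·18}·(+1)^2·(+1)^1 = +1.
Ram(7770, -35805) = {2, 7}; no ℚ_2-point on the conic.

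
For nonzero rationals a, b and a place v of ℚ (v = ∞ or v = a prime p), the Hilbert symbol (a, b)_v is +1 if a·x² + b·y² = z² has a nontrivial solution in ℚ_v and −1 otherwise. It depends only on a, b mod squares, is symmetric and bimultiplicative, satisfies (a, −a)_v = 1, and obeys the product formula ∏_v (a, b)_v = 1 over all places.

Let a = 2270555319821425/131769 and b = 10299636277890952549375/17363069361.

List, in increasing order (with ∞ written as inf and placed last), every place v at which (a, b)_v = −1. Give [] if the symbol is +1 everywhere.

[41, 47]

(a, b) ≡ (20732593, 2961799) mod (ℚ^×)²; places V = {2, 3, 5, 7, 11, 13, 23, 29, 41, 47, 53, ∞}.
(a,b)_7: α=3, u≡2; β=6, v≡4 (mod 7); (2|7)=+1, (4|7)=+1; sign (−1)^0·+1^6·+1^3 = +1.
(a,b)_11: α=-4, u≡6; β=-8, v≡4 (mod 11); (6|11)=-1, (4|11)=+1; sign (−1)^0·-1^-8·+1^-4 = +1.
(a,b)_3: α=-2, u≡1; β=-4, v≡1 (mod 3); (1|3)=+1, (1|3)=+1; sign (−1)^0·+1^-4·+1^-2 = +1.
(a,b)_23: α=2, u≡2; β=4, v≡19 (mod 23); (2|23)=+1, (19|23)=-1; sign (−1)^0·+1^4·-1^2 = +1.
(a,b)_∞: sgn(20732593)=+, sgn(2961799)=+, so +1.
(a,b)_13: α=2, u≡11; β=2, v≡12 (mod 13); (11|13)=-1, (12|13)=+1; sign (−1)^0·-1^2·+1^2 = +1.
(a,b)_29: α=1, u≡25; β=1, v≡22 (mod 29); (25|29)=+1, (22|29)=+1; sign (−1)^0·+1^1·+1^1 = +1.
(a,b)_53: α=1, u≡51; β=1, v≡51 (mod 53); (51|53)=-1, (51|53)=-1; sign (−1)^0·-1^1·-1^1 = +1.
(a,b)_5: α=2, u≡3; β=4, v≡4 (mod 5); (3|5)=-1, (4|5)=+1; sign (−1)^0·-1^4·+1^2 = +1.
(a,b)_2: α=0, β=0; u≡1, v≡7 (mod 8); ε(u)ε(v)=0·1, αω(v)=0·0, βω(u)=0·0; sum ≡ 0  ⇒  +1.
(a,b)_47: α=1, u≡18; β=1, v≡21 (mod 47); (18|47)=+1, (21|47)=+1; sign (−1)^1·+1^1·+1^1 = -1.
(a,b)_41: α=1, u≡10; β=1, v≡7 (mod 41); (10|41)=+1, (7|41)=-1; sign (−1)^0·+1^1·-1^1 = -1.
Ram(20732593, 2961799) = {41, 47}; no ℚ_41-point on the conic.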